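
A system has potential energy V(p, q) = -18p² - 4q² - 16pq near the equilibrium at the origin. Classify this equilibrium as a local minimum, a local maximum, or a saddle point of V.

The Hessian at the origin is H = [[-36, -16], [-16, -8]].
det H = -36·-8 − (-16)² = 32 > 0 and H[1,1] = -36 < 0, so H is negative definite.
Therefore the origin is a local maximum.

local maximum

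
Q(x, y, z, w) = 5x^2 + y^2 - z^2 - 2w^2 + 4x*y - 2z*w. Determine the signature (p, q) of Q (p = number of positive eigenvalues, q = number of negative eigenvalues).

Write A = [[5, 2, 0, 0], [2, 1, 0, 0], [0, 0, -1, -1], [0, 0, -1, -2]].
An LDLᵀ factorisation of A has diagonal entries 5, 1/5, -1, -1.
Counting signs: 2 positive, 2 negative.

(2, 2)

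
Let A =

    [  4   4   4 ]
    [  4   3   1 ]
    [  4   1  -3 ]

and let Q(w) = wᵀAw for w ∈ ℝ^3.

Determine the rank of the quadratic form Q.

Applying the same elementary operations to the rows and columns of A produces a congruent diagonal matrix with entries 4, -1, 2.
Counting signs: 2 positive, 1 negative.
The rank is the number of nonzero pivots: 3.

3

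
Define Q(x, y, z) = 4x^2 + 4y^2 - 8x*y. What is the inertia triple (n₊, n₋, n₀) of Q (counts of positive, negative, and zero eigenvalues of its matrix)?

Write A = [[4, -4, 0], [-4, 4, 0], [0, 0, 0]].
Applying the same elementary operations to the rows and columns of A produces a congruent diagonal matrix with entries 4, 0, 0.
Counting signs: 1 positive, 2 zero.

(1, 0, 2)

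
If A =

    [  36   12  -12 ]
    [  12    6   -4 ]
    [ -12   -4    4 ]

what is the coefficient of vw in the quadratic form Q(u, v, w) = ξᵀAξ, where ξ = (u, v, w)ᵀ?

The coefficient of vw is A[2,3] + A[3,2] = 2·(-4) = -8.

-8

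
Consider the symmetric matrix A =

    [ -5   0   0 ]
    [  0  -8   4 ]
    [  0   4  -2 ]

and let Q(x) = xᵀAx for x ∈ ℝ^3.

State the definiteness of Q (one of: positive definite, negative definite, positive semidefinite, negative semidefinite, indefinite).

Congruent diagonalization of A (simultaneous row and column reduction) yields pivots -5, -8, 0.
That gives 2 negative, 1 zero pivots.
Hence Q is negative semidefinite.

negative semidefinite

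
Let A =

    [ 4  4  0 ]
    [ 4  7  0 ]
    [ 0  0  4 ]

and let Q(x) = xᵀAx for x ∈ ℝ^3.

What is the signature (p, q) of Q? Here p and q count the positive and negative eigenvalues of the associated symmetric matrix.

(3, 0)

An LDLᵀ factorisation of A has diagonal entries 4, 3, 4.
Counting signs: 3 positive.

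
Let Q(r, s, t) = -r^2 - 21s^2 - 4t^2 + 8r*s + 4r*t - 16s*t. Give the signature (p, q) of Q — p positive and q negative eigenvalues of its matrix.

(0, 2)

The associated matrix is A = [[-1, 4, 2], [4, -21, -8], [2, -8, -4]].
Symmetric row and column elimination reduces A to a congruent diagonal form with pivots -1, -5, 0.
Counting signs: 2 negative, 1 zero.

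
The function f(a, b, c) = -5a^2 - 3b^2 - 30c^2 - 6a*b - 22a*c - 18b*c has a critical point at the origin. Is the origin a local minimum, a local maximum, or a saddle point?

local maximum

The Hessian at the origin is H = [[-10, -6, -22], [-6, -6, -18], [-22, -18, -60]].
Congruent diagonalization of H (simultaneous row and column reduction) yields pivots -10, -12/5, -2.
So there are 3 negative pivots.
H is negative definite, so the origin is a strict local maximum.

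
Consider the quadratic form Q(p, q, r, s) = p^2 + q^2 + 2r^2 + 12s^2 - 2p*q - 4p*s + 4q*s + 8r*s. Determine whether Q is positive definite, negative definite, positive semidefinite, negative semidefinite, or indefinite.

positive semidefinite

The symmetric matrix is A = [[1, -1, 0, -2], [-1, 1, 0, 2], [0, 0, 2, 4], [-2, 2, 4, 12]].
Congruent diagonalization of A (simultaneous row and column reduction) yields pivots 1, 0, 2, 0.
Counting signs: 2 positive, 2 zero.
Hence Q is positive semidefinite.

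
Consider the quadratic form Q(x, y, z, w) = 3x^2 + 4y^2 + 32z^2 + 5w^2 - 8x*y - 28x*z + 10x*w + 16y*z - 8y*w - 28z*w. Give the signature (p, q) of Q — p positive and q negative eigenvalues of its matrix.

(2, 2)

Write A = [[3, -4, -14, 5], [-4, 4, 8, -4], [-14, 8, 32, -14], [5, -4, -14, 5]].
Row-reducing A symmetrically gives the diagonal entries 3, -4/3, 52, -10/13.
That gives 2 positive, 2 negative pivots.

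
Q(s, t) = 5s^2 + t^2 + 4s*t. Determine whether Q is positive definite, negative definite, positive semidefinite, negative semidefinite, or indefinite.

positive definite

The symmetric matrix is A = [[5, 2], [2, 1]].
Row-reducing A symmetrically gives the diagonal entries 5, 1/5.
Counting signs: 2 positive.
Hence Q is positive definite.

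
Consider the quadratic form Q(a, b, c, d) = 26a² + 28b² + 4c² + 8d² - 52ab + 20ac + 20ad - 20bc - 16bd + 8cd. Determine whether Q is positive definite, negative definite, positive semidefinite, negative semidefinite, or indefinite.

positive definite

The symmetric matrix is A = [[26, -26, 10, 10], [-26, 28, -10, -8], [10, -10, 4, 4], [10, -8, 4, 8]].
Row-reducing A symmetrically gives the diagonal entries 26, 2, 2/13, 2.
That gives 4 positive pivots.
Hence Q is positive definite.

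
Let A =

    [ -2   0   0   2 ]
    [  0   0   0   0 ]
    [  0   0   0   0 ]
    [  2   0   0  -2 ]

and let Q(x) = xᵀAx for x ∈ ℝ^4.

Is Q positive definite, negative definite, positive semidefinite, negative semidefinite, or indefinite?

Symmetric row and column elimination reduces A to a congruent diagonal form with pivots -2, 0, 0, 0.
Counting signs: 1 negative, 3 zero.
Hence Q is negative semidefinite.

negative semidefinite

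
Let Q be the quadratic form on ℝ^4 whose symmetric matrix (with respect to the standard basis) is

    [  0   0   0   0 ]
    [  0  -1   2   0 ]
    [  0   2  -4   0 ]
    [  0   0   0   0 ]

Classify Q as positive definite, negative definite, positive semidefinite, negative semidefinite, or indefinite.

Row-reducing A symmetrically gives the diagonal entries 0, -1, 0, 0.
Counting signs: 1 negative, 3 zero.
Hence Q is negative semidefinite.

negative semidefinite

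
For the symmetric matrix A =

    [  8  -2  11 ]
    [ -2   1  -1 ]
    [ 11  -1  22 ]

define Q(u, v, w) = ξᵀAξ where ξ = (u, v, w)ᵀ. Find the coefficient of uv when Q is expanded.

-4

The coefficient of uv is A[1,2] + A[2,1] = 2·(-2) = -4.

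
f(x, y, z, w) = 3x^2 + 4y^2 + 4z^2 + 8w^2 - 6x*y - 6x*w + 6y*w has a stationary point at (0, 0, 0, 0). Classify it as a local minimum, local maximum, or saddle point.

local minimum

The Hessian at the origin is H = [[6, -6, 0, -6], [-6, 8, 0, 6], [0, 0, 8, 0], [-6, 6, 0, 16]].
Symmetric row and column elimination reduces H to a congruent diagonal form with pivots 6, 2, 8, 10.
Counting signs: 4 positive.
H is positive definite, so the origin is a strict local minimum.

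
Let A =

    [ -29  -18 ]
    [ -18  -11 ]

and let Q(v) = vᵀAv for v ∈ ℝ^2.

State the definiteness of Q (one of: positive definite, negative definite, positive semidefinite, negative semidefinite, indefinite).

For the 2×2 matrix [[-29, -18], [-18, -11]]: det = -29·-11 − (-18)² = -5, trace = -40.
det < 0 so the eigenvalues have opposite signs; the form is indefinite.

indefinite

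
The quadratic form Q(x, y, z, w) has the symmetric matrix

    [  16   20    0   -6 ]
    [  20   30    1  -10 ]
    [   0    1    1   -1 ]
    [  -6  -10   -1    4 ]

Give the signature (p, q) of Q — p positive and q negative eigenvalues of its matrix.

Symmetric row and column elimination reduces A to a congruent diagonal form with pivots 16, 5, 4/5, 3/16.
That gives 4 positive pivots.

(4, 0)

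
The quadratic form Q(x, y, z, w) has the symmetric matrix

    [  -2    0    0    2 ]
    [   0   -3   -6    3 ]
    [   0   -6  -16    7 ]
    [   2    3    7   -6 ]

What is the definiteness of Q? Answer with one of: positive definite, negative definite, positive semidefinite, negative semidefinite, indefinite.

Leading principal minors: Δ_1 = -2, Δ_2 = 6, Δ_3 = -24, Δ_4 = 18.
The signs alternate starting with Δ_1 < 0, so by Sylvester's criterion Q is negative definite.

negative definite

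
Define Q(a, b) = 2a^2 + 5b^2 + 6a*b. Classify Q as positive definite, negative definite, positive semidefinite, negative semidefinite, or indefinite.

The symmetric matrix of Q is A = [[2, 3], [3, 5]].
Leading principal minors: Δ_1 = 2, Δ_2 = 1.
All leading principal minors are positive, so by Sylvester's criterion Q is positive definite.

positive definite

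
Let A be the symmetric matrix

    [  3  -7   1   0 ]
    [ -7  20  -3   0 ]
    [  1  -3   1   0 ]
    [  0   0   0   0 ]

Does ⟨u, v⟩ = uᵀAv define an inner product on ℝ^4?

Symmetric row and column elimination reduces A to a congruent diagonal form with pivots 3, 11/3, 6/11, 0.
Counting signs: 3 positive, 1 zero.
Hence Q is positive semidefinite.
⟨·,·⟩ is an inner product exactly when A is positive definite.

no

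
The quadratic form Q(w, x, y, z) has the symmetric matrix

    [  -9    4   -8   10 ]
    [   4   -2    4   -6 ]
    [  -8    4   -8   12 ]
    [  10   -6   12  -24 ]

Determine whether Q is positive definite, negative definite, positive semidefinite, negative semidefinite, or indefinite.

Row-reducing A symmetrically gives the diagonal entries -9, -2/9, 0, -2.
That gives 3 negative, 1 zero pivots.
Hence Q is negative semidefinite.

negative semidefinite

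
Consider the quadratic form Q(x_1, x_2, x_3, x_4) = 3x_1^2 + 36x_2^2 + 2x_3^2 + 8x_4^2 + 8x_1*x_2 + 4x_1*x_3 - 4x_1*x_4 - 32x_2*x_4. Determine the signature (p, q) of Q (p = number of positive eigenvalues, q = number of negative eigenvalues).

The associated matrix is A = [[3, 4, 2, -2], [4, 36, 0, -16], [2, 0, 2, 0], [-2, -16, 0, 8]].
An LDLᵀ factorisation of A has diagonal entries 3, 92/3, 10/23, 4/5.
That gives 4 positive pivots.

(4, 0)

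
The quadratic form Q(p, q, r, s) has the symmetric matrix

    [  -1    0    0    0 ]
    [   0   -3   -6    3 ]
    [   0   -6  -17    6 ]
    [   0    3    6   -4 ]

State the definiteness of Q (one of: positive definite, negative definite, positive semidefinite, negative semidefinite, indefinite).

negative definite

Symmetric row and column elimination reduces A to a congruent diagonal form with pivots -1, -3, -5, -1.
That gives 4 negative pivots.
Hence Q is negative definite.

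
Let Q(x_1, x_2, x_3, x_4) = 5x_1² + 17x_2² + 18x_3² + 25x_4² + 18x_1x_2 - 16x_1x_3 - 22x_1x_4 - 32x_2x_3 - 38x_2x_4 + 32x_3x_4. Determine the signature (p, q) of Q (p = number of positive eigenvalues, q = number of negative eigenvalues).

(3, 0)

The symmetric matrix is A = [[5, 9, -8, -11], [9, 17, -16, -19], [-8, -16, 18, 16], [-11, -19, 16, 25]].
Congruent diagonalization of A (simultaneous row and column reduction) yields pivots 5, 4/5, 2, 0.
Counting signs: 3 positive, 1 zero.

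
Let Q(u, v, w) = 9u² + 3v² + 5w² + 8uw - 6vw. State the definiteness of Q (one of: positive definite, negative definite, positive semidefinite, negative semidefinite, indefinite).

positive definite

The symmetric matrix is A = [[9, 0, 4], [0, 3, -3], [4, -3, 5]].
An LDLᵀ factorisation of A has diagonal entries 9, 3, 2/9.
So there are 3 positive pivots.
Hence Q is positive definite.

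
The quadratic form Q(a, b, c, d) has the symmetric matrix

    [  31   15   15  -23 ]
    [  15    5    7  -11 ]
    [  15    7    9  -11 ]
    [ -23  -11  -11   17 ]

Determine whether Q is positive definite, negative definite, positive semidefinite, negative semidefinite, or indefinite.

Row-reducing A symmetrically gives the diagonal entries 31, -70/31, 62/35, -2/31.
That gives 2 positive, 2 negative pivots.
Hence Q is indefinite.

indefinite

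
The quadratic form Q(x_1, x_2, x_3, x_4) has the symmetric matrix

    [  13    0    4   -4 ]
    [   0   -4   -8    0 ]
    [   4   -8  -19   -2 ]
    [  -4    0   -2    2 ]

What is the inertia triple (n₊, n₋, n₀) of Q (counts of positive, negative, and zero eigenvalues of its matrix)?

(2, 2, 0)

Symmetric row and column elimination reduces A to a congruent diagonal form with pivots 13, -4, -55/13, 10/11.
Counting signs: 2 positive, 2 negative.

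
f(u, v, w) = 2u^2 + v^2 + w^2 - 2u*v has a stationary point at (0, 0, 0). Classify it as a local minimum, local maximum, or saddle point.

The Hessian at the origin is H = [[4, -2, 0], [-2, 2, 0], [0, 0, 2]].
Applying the same elementary operations to the rows and columns of H produces a congruent diagonal matrix with entries 4, 1, 2.
Counting signs: 3 positive.
H is positive definite, so the origin is a strict local minimum.

local minimum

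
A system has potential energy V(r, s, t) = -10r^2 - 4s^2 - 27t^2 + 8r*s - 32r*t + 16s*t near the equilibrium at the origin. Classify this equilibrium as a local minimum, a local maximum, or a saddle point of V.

The Hessian at the origin is H = [[-20, 8, -32], [8, -8, 16], [-32, 16, -54]].
Row-reducing H symmetrically gives the diagonal entries -20, -24/5, -2/3.
Counting signs: 3 negative.
H is negative definite, so the origin is a strict local maximum.

local maximum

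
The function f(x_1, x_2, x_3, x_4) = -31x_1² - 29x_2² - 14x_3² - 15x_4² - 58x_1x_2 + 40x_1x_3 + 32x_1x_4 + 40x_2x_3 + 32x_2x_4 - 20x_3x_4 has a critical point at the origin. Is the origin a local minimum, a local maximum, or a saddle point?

The Hessian at the origin is H = [[-62, -58, 40, 32], [-58, -58, 40, 32], [40, 40, -28, -20], [32, 32, -20, -30]].
Congruent diagonalization of H (simultaneous row and column reduction) yields pivots -62, -116/31, -12/29, -2.
That gives 4 negative pivots.
H is negative definite, so the origin is a strict local maximum.

local maximum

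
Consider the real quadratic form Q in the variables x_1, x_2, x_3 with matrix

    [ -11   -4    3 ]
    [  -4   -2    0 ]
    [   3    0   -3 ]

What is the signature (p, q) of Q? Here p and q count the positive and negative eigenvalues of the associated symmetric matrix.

(0, 2)

Congruent diagonalization of A (simultaneous row and column reduction) yields pivots -11, -6/11, 0.
That gives 2 negative, 1 zero pivots.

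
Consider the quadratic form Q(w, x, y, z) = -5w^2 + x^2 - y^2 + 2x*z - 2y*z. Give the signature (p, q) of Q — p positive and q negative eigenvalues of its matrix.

The associated matrix is A = [[-5, 0, 0, 0], [0, 1, 0, 1], [0, 0, -1, -1], [0, 1, -1, 0]].
Row-reducing A symmetrically gives the diagonal entries -5, 1, -1, 0.
So there are 1 positive, 2 negative, 1 zero pivots.

(1, 2)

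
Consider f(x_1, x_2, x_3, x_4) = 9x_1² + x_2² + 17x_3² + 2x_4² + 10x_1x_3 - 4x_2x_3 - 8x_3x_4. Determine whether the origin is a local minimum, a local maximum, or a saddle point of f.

local minimum

The Hessian at the origin is H = [[18, 0, 10, 0], [0, 2, -4, 0], [10, -4, 34, -8], [0, 0, -8, 4]].
An LDLᵀ factorisation of H has diagonal entries 18, 2, 184/9, 20/23.
Counting signs: 4 positive.
H is positive definite, so the origin is a strict local minimum.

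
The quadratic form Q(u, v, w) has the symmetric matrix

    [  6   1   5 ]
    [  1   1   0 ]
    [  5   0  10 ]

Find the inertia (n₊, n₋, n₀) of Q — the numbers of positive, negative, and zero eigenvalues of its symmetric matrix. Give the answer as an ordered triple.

Row-reducing A symmetrically gives the diagonal entries 6, 5/6, 5.
Counting signs: 3 positive.

(3, 0, 0)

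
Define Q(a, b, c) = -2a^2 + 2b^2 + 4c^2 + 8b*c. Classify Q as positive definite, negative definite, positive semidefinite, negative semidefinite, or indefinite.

Write A = [[-2, 0, 0], [0, 2, 4], [0, 4, 4]].
Congruent diagonalization of A (simultaneous row and column reduction) yields pivots -2, 2, -4.
Counting signs: 1 positive, 2 negative.
Hence Q is indefinite.

indefinite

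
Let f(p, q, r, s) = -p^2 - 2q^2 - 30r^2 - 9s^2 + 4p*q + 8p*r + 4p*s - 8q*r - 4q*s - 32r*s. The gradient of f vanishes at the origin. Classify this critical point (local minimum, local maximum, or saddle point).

saddle point

The Hessian at the origin is H = [[-2, 4, 8, 4], [4, -4, -8, -4], [8, -8, -60, -32], [4, -4, -32, -18]].
Symmetric row and column elimination reduces H to a congruent diagonal form with pivots -2, 4, -44, -10/11.
So there are 1 positive, 3 negative pivots.
H is indefinite, so the origin is a saddle point.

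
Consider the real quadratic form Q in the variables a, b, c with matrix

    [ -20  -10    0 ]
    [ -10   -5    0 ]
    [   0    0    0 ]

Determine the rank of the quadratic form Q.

Applying the same elementary operations to the rows and columns of A produces a congruent diagonal matrix with entries -20, 0, 0.
That gives 1 negative, 2 zero pivots.
The rank is the number of nonzero pivots: 1.

1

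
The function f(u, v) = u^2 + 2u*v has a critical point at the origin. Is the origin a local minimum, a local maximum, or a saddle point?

saddle point

The Hessian at the origin is H = [[2, 2], [2, 0]].
det H = 2·0 − (2)² = -4 < 0, so H is indefinite.
Therefore the origin is a saddle point.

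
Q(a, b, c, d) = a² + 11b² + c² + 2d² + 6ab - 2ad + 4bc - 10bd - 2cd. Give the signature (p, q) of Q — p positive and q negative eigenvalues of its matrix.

The associated matrix is A = [[1, 3, 0, -1], [3, 11, 2, -5], [0, 2, 1, -1], [-1, -5, -1, 2]].
Applying the same elementary operations to the rows and columns of A produces a congruent diagonal matrix with entries 1, 2, -1, 0.
Counting signs: 2 positive, 1 negative, 1 zero.

(2, 1)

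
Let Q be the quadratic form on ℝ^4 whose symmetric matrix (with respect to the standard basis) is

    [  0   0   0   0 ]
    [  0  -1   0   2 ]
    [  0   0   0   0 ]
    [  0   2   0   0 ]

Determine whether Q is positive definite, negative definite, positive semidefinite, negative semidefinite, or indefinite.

Symmetric row and column elimination reduces A to a congruent diagonal form with pivots 0, -1, 0, 4.
That gives 1 positive, 1 negative, 2 zero pivots.
Hence Q is indefinite.

indefinite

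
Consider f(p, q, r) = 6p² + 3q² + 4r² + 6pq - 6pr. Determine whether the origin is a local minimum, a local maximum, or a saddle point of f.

local minimum

The Hessian at the origin is H = [[12, 6, -6], [6, 6, 0], [-6, 0, 8]].
An LDLᵀ factorisation of H has diagonal entries 12, 3, 2.
Counting signs: 3 positive.
H is positive definite, so the origin is a strict local minimum.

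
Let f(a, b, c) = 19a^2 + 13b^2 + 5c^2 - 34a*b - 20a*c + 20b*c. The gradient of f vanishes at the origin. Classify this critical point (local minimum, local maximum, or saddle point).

The Hessian at the origin is H = [[38, -34, -20], [-34, 26, 20], [-20, 20, 10]].
Applying the same elementary operations to the rows and columns of H produces a congruent diagonal matrix with entries 38, -84/19, 10/21.
That gives 2 positive, 1 negative pivots.
H is indefinite, so the origin is a saddle point.

saddle point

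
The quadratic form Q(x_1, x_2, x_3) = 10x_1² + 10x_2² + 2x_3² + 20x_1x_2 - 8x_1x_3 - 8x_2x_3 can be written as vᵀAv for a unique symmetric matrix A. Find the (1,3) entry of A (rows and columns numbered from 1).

-4

The coefficient of x_1·x_3 in Q is -8. For a symmetric A this equals A[1,3] + A[3,1] = 2·A[1,3].
So A[1,3] = -8/2 = -4.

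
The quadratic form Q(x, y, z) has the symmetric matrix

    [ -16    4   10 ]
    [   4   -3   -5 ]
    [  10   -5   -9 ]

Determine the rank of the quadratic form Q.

Symmetric row and column elimination reduces A to a congruent diagonal form with pivots -16, -2, 3/8.
So there are 1 positive, 2 negative pivots.
The rank is the number of nonzero pivots: 3.

3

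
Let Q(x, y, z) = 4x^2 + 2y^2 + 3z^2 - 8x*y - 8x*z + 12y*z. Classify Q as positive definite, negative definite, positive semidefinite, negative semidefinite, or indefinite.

indefinite

The associated matrix is A = [[4, -4, -4], [-4, 2, 6], [-4, 6, 3]].
Congruent diagonalization of A (simultaneous row and column reduction) yields pivots 4, -2, 1.
That gives 2 positive, 1 negative pivots.
Hence Q is indefinite.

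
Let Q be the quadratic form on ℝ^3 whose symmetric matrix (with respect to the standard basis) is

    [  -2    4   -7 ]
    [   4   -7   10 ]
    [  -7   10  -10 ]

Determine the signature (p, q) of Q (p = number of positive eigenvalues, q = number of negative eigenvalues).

(1, 2)

Congruent diagonalization of A (simultaneous row and column reduction) yields pivots -2, 1, -3/2.
That gives 1 positive, 2 negative pivots.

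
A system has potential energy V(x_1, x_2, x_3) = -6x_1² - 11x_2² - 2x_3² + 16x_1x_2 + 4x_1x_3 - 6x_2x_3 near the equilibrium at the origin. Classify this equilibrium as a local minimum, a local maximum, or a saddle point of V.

local maximum

The Hessian at the origin is H = [[-12, 16, 4], [16, -22, -6], [4, -6, -4]].
Row-reducing H symmetrically gives the diagonal entries -12, -2/3, -2.
Counting signs: 3 negative.
H is negative definite, so the origin is a strict local maximum.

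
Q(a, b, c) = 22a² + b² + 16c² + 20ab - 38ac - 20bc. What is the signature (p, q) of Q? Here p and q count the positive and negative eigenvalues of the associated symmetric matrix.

The symmetric matrix is A = [[22, 10, -19], [10, 1, -10], [-19, -10, 16]].
Symmetric row and column elimination reduces A to a congruent diagonal form with pivots 22, -39/11, 3/26.
That gives 2 positive, 1 negative pivots.

(2, 1)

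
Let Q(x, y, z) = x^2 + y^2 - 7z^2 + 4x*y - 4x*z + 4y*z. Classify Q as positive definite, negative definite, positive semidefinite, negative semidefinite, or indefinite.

indefinite

The symmetric matrix is A = [[1, 2, -2], [2, 1, 2], [-2, 2, -7]].
Applying the same elementary operations to the rows and columns of A produces a congruent diagonal matrix with entries 1, -3, 1.
Counting signs: 2 positive, 1 negative.
Hence Q is indefinite.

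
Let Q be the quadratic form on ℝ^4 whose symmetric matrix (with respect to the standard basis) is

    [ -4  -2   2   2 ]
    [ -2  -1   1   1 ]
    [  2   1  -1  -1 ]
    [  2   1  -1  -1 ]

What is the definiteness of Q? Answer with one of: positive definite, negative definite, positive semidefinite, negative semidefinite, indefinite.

negative semidefinite

Symmetric row and column elimination reduces A to a congruent diagonal form with pivots -4, 0, 0, 0.
That gives 1 negative, 3 zero pivots.
Hence Q is negative semidefinite.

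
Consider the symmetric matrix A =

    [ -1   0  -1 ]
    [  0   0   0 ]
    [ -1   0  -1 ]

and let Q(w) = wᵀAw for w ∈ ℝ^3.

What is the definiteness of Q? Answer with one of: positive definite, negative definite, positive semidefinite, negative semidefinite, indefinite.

negative semidefinite

Symmetric row and column elimination reduces A to a congruent diagonal form with pivots -1, 0, 0.
Counting signs: 1 negative, 2 zero.
Hence Q is negative semidefinite.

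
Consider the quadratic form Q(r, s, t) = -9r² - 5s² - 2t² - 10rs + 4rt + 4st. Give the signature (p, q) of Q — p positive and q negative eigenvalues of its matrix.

The symmetric matrix is A = [[-9, -5, 2], [-5, -5, 2], [2, 2, -2]].
Applying the same elementary operations to the rows and columns of A produces a congruent diagonal matrix with entries -9, -20/9, -6/5.
Counting signs: 3 negative.

(0, 3)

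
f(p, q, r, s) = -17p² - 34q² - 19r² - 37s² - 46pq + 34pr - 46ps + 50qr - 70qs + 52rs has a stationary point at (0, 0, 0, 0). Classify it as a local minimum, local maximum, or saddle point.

local maximum

The Hessian at the origin is H = [[-34, -46, 34, -46], [-46, -68, 50, -70], [34, 50, -38, 52], [-46, -70, 52, -74]].
Congruent diagonalization of H (simultaneous row and column reduction) yields pivots -34, -98/17, -60/49, -1.
That gives 4 negative pivots.
H is negative definite, so the origin is a strict local maximum.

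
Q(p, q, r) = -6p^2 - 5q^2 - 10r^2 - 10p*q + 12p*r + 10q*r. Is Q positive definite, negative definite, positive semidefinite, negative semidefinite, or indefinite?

The symmetric matrix of Q is A = [[-6, -5, 6], [-5, -5, 5], [6, 5, -10]].
Leading principal minors: Δ_1 = -6, Δ_2 = 5, Δ_3 = -20.
The signs alternate starting with Δ_1 < 0, so by Sylvester's criterion Q is negative definite.

negative definite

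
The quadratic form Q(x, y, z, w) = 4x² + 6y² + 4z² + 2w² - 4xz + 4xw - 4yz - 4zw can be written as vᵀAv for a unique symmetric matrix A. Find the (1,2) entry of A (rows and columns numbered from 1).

The coefficient of x·y in Q is 0. For a symmetric A this equals A[1,2] + A[2,1] = 2·A[1,2].
So A[1,2] = 0/2 = 0.

0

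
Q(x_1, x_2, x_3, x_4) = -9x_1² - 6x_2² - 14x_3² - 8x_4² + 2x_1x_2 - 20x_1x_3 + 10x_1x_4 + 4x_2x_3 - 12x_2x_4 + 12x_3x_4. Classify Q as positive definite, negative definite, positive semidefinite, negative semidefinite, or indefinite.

Write A = [[-9, 1, -10, 5], [1, -6, 2, -6], [-10, 2, -14, 6], [5, -6, 6, -8]].
Symmetric row and column elimination reduces A to a congruent diagonal form with pivots -9, -53/9, -146/53, -10/73.
That gives 4 negative pivots.
Hence Q is negative definite.

negative definite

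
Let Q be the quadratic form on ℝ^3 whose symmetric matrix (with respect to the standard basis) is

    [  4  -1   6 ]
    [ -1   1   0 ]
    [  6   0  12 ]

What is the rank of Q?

2

Applying the same elementary operations to the rows and columns of A produces a congruent diagonal matrix with entries 4, 3/4, 0.
So there are 2 positive, 1 zero pivots.
The rank is the number of nonzero pivots: 2.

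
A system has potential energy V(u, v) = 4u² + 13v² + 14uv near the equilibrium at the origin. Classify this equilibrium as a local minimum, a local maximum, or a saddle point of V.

local minimum

The Hessian at the origin is H = [[8, 14], [14, 26]].
det H = 8·26 − (14)² = 12 > 0 and H[1,1] = 8 > 0, so H is positive definite.
Therefore the origin is a local minimum.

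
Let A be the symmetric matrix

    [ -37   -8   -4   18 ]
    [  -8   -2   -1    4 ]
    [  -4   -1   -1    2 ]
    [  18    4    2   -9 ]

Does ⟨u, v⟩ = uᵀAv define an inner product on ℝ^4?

Symmetric row and column elimination reduces A to a congruent diagonal form with pivots -37, -10/37, -1/2, -1/5.
Counting signs: 4 negative.
Hence Q is negative definite.
⟨·,·⟩ is an inner product exactly when A is positive definite.

no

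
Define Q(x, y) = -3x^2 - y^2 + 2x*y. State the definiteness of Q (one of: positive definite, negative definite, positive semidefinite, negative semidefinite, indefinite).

negative definite

The associated matrix is A = [[-3, 1], [1, -1]].
An LDLᵀ factorisation of A has diagonal entries -3, -2/3.
Counting signs: 2 negative.
Hence Q is negative definite.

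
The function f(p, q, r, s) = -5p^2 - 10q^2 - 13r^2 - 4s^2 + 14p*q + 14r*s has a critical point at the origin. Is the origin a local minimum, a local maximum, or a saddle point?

local maximum

The Hessian at the origin is H = [[-10, 14, 0, 0], [14, -20, 0, 0], [0, 0, -26, 14], [0, 0, 14, -8]].
Row-reducing H symmetrically gives the diagonal entries -10, -2/5, -26, -6/13.
That gives 4 negative pivots.
H is negative definite, so the origin is a strict local maximum.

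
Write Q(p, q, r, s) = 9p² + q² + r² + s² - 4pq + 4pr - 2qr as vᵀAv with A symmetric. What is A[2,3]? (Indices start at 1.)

-1

The coefficient of q·r in Q is -2. For a symmetric A this equals A[2,3] + A[3,2] = 2·A[2,3].
So A[2,3] = -2/2 = -1.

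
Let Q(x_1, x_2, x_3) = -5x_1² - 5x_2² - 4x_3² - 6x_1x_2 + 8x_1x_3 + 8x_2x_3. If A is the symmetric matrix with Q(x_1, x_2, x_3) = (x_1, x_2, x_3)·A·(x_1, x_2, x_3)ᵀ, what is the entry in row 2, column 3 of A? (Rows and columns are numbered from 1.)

4

The coefficient of x_2·x_3 in Q is 8. For a symmetric A this equals A[2,3] + A[3,2] = 2·A[2,3].
So A[2,3] = 8/2 = 4.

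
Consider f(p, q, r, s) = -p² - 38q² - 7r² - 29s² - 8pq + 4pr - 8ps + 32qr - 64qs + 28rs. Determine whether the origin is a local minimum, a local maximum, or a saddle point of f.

local maximum

The Hessian at the origin is H = [[-2, -8, 4, -8], [-8, -76, 32, -64], [4, 32, -14, 28], [-8, -64, 28, -58]].
Row-reducing H symmetrically gives the diagonal entries -2, -44, -2/11, -2.
So there are 4 negative pivots.
H is negative definite, so the origin is a strict local maximum.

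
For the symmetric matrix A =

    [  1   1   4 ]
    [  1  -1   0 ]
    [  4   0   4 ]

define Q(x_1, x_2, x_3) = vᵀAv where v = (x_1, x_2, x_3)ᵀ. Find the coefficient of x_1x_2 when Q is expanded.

The coefficient of x_1x_2 is A[1,2] + A[2,1] = 2·1 = 2.

2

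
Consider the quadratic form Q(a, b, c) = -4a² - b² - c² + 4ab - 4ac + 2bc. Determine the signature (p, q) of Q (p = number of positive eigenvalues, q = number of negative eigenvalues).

(0, 1)

Write A = [[-4, 2, -2], [2, -1, 1], [-2, 1, -1]].
Applying the same elementary operations to the rows and columns of A produces a congruent diagonal matrix with entries -4, 0, 0.
Counting signs: 1 negative, 2 zero.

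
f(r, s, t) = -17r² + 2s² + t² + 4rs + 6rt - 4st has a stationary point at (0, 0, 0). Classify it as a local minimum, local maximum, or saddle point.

saddle point

The Hessian at the origin is H = [[-34, 4, 6], [4, 4, -4], [6, -4, 2]].
Symmetric row and column elimination reduces H to a congruent diagonal form with pivots -34, 76/17, 12/19.
So there are 2 positive, 1 negative pivots.
H is indefinite, so the origin is a saddle point.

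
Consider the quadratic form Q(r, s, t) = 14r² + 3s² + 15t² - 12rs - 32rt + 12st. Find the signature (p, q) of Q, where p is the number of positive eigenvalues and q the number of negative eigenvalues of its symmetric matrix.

The symmetric matrix is A = [[14, -6, -16], [-6, 3, 6], [-16, 6, 15]].
Symmetric row and column elimination reduces A to a congruent diagonal form with pivots 14, 3/7, -5.
That gives 2 positive, 1 negative pivots.

(2, 1)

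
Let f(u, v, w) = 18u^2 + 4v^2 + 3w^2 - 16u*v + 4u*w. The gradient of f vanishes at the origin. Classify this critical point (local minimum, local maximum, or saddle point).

local minimum

The Hessian at the origin is H = [[36, -16, 4], [-16, 8, 0], [4, 0, 6]].
Congruent diagonalization of H (simultaneous row and column reduction) yields pivots 36, 8/9, 2.
So there are 3 positive pivots.
H is positive definite, so the origin is a strict local minimum.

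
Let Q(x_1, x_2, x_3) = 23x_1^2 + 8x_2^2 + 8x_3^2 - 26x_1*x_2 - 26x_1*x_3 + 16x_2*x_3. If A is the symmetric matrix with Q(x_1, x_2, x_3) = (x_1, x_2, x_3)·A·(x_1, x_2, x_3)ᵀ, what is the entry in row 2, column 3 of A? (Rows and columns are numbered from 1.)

The coefficient of x_2·x_3 in Q is 16. For a symmetric A this equals A[2,3] + A[3,2] = 2·A[2,3].
So A[2,3] = 16/2 = 8.

8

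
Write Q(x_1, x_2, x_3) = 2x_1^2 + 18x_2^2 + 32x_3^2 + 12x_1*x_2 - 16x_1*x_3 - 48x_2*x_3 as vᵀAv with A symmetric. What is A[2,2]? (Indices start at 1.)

18

The coefficient of x_2^2 in Q is 18, and that is exactly A[2,2].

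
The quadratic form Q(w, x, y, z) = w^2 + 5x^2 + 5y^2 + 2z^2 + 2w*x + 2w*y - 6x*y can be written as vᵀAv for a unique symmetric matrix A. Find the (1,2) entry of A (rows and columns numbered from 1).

The coefficient of w·x in Q is 2. For a symmetric A this equals A[1,2] + A[2,1] = 2·A[1,2].
So A[1,2] = 2/2 = 1.

1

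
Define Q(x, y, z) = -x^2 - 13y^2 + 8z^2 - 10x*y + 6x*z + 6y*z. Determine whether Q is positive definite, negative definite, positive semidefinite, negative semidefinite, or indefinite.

The associated matrix is A = [[-1, -5, 3], [-5, -13, 3], [3, 3, 8]].
Row-reducing A symmetrically gives the diagonal entries -1, 12, 5.
That gives 2 positive, 1 negative pivots.
Hence Q is indefinite.

indefinite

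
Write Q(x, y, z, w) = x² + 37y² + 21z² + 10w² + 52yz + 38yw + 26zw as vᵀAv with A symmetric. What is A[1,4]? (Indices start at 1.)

0

The coefficient of x·w in Q is 0. For a symmetric A this equals A[1,4] + A[4,1] = 2·A[1,4].
So A[1,4] = 0/2 = 0.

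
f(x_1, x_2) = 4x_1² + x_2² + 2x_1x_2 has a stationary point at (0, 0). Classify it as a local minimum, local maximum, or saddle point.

local minimum

The Hessian at the origin is H = [[8, 2], [2, 2]].
det H = 8·2 − (2)² = 12 > 0 and H[1,1] = 8 > 0, so H is positive definite.
Therefore the origin is a local minimum.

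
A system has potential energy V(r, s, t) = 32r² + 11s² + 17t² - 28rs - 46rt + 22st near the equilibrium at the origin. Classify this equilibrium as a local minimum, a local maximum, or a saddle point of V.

The Hessian at the origin is H = [[64, -28, -46], [-28, 22, 22], [-46, 22, 34]].
An LDLᵀ factorisation of H has diagonal entries 64, 39/4, 15/26.
Counting signs: 3 positive.
H is positive definite, so the origin is a strict local minimum.

local minimum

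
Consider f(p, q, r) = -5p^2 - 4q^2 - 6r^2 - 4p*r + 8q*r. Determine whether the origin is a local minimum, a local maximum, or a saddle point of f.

The Hessian at the origin is H = [[-10, 0, -4], [0, -8, 8], [-4, 8, -12]].
Applying the same elementary operations to the rows and columns of H produces a congruent diagonal matrix with entries -10, -8, -12/5.
Counting signs: 3 negative.
H is negative definite, so the origin is a strict local maximum.

local maximum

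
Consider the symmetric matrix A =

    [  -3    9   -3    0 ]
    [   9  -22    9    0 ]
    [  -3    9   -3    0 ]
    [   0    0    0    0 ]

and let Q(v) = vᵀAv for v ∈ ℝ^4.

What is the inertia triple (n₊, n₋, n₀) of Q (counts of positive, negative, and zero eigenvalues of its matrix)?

(1, 1, 2)

Symmetric row and column elimination reduces A to a congruent diagonal form with pivots -3, 5, 0, 0.
Counting signs: 1 positive, 1 negative, 2 zero.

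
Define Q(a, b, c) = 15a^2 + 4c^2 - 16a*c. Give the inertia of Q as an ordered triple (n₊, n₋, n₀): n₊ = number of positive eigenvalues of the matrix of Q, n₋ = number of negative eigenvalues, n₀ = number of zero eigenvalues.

The symmetric matrix is A = [[15, 0, -8], [0, 0, 0], [-8, 0, 4]].
Symmetric row and column elimination reduces A to a congruent diagonal form with pivots 15, 0, -4/15.
That gives 1 positive, 1 negative, 1 zero pivots.

(1, 1, 1)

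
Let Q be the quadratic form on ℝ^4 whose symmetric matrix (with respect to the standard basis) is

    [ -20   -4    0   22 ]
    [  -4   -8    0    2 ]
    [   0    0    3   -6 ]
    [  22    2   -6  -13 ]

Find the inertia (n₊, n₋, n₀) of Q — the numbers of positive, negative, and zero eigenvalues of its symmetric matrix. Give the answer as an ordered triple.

Symmetric row and column elimination reduces A to a congruent diagonal form with pivots -20, -36/5, 3, 0.
That gives 1 positive, 2 negative, 1 zero pivots.

(1, 2, 1)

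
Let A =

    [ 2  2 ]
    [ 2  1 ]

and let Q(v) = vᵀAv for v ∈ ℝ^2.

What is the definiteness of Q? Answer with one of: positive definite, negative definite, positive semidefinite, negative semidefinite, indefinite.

For the 2×2 matrix [[2, 2], [2, 1]]: det = 2·1 − (2)² = -2, trace = 3.
det < 0 so the eigenvalues have opposite signs; the form is indefinite.

indefinite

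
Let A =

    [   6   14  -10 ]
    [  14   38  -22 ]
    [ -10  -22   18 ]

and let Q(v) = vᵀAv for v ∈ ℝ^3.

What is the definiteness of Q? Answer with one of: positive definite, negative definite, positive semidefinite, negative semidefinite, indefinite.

Congruent diagonalization of A (simultaneous row and column reduction) yields pivots 6, 16/3, 1.
So there are 3 positive pivots.
Hence Q is positive definite.

positive definite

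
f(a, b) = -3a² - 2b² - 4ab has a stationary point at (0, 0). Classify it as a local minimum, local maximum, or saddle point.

local maximum

The Hessian at the origin is H = [[-6, -4], [-4, -4]].
det H = -6·-4 − (-4)² = 8 > 0 and H[1,1] = -6 < 0, so H is negative definite.
Therefore the origin is a local maximum.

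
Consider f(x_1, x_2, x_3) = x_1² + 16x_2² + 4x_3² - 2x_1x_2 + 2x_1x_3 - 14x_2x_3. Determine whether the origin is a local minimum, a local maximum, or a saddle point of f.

The Hessian at the origin is H = [[2, -2, 2], [-2, 32, -14], [2, -14, 8]].
Applying the same elementary operations to the rows and columns of H produces a congruent diagonal matrix with entries 2, 30, 6/5.
So there are 3 positive pivots.
H is positive definite, so the origin is a strict local minimum.

local minimum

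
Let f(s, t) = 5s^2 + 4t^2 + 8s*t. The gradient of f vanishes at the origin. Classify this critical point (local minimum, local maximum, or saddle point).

local minimum

The Hessian at the origin is H = [[10, 8], [8, 8]].
det H = 10·8 − (8)² = 16 > 0 and H[1,1] = 10 > 0, so H is positive definite.
Therefore the origin is a local minimum.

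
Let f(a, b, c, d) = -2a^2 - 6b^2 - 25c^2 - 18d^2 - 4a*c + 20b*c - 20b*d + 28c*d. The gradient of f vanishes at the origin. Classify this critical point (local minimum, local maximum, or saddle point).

local maximum

The Hessian at the origin is H = [[-4, 0, -4, 0], [0, -12, 20, -20], [-4, 20, -50, 28], [0, -20, 28, -36]].
Applying the same elementary operations to the rows and columns of H produces a congruent diagonal matrix with entries -4, -12, -38/3, -8/19.
So there are 4 negative pivots.
H is negative definite, so the origin is a strict local maximum.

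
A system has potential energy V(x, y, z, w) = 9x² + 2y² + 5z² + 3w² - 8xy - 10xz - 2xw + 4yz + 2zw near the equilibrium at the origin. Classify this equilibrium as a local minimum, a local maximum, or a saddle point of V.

The Hessian at the origin is H = [[18, -8, -10, -2], [-8, 4, 4, 0], [-10, 4, 10, 2], [-2, 0, 2, 6]].
Row-reducing H symmetrically gives the diagonal entries 18, 4/9, 4, 4.
Counting signs: 4 positive.
H is positive definite, so the origin is a strict local minimum.

local minimum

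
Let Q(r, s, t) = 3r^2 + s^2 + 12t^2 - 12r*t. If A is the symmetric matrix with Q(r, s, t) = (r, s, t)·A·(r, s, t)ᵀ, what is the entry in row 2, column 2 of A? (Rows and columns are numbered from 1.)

The coefficient of s^2 in Q is 1, and that is exactly A[2,2].

1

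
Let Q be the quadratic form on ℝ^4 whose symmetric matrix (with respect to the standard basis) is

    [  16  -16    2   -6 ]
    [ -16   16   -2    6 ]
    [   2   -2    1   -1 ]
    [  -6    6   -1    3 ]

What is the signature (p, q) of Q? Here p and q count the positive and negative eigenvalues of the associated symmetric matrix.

(3, 0)

Row-reducing A symmetrically gives the diagonal entries 16, 0, 3/4, 2/3.
Counting signs: 3 positive, 1 zero.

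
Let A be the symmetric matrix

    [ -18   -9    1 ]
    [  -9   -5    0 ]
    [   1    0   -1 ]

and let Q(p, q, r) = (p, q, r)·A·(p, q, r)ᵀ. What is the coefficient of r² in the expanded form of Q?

The coefficient of r² is the diagonal entry A[3,3] = -1.

-1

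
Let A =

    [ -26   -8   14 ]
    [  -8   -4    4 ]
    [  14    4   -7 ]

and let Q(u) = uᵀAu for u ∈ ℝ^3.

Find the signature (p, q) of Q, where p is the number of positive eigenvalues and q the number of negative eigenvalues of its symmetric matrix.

Row-reducing A symmetrically gives the diagonal entries -26, -20/13, 3/5.
So there are 1 positive, 2 negative pivots.

(1, 2)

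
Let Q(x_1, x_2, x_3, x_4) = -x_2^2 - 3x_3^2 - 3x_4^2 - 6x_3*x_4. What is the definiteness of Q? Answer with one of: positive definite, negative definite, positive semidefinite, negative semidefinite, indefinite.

negative semidefinite

The symmetric matrix is A = [[0, 0, 0, 0], [0, -1, 0, 0], [0, 0, -3, -3], [0, 0, -3, -3]].
Symmetric row and column elimination reduces A to a congruent diagonal form with pivots 0, -1, -3, 0.
So there are 2 negative, 2 zero pivots.
Hence Q is negative semidefinite.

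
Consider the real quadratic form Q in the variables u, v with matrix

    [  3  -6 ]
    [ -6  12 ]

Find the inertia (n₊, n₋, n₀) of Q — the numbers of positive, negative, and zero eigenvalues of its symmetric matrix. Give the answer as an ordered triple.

(1, 0, 1)

Applying the same elementary operations to the rows and columns of A produces a congruent diagonal matrix with entries 3, 0.
That gives 1 positive, 1 zero pivots.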